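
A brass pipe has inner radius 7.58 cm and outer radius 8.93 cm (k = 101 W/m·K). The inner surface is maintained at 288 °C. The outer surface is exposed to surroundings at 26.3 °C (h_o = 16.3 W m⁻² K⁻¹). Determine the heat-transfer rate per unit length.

Q' = 2.39 kW/m

Treat each layer as a resistance in series:
  R'_brass = ln(0.0893/0.0758)/(2πk) = 0.1639/(2π·101) = 2.583×10^-4 m·K/W
  R'_conv,out = 1/(2πr h) = 1/(2π·0.0893·16.3) = 0.1093 m·K/W
ΣR = 2.583×10^-4 + 0.1093 = 0.1096 m·K/W
Q' = ΔT/ΣR = (288 °C − 26.3 °C)/0.1096 = 2390 W/m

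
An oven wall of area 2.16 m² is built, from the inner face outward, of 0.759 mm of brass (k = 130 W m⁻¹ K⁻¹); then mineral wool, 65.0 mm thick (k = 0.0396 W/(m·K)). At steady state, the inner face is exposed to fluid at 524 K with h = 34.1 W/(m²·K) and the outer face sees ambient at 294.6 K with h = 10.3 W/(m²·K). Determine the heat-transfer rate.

Q = 280 W

Resistance network (inner→outer):
  R_conv,in = 1/(hA) = 1/(34.1·2.16) = 0.01358 K/W
  R_brass = L/(kA) = 7.59×10^-4/(130·2.16) = 2.703×10^-6 K/W
  R_mineral wool = L/(kA) = 0.0650/(0.0396·2.16) = 0.7599 K/W
  R_conv,out = 1/(hA) = 1/(10.3·2.16) = 0.04495 K/W
ΣR = 0.01358 + 2.703×10^-6 + 0.7599 + 0.04495 = 0.8184 K/W
Q = ΔT/ΣR = (524 K − 294.6 K)/0.8184 = 280 W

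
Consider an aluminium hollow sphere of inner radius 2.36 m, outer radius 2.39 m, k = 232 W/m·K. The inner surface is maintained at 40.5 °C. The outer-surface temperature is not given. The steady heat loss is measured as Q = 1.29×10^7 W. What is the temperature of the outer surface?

T_out = 17.0 °C

Sum the resistances:
  R_aluminium = (1/2.36 − 1/2.39)/(4πk) = 0.005319/(4π·232) = 1.824×10^-6 K/W
ΣR = 1.824×10^-6 K/W
ΔT = Q·ΣR = 1.29×10^7 × 1.824×10^-6 = 23.53 K
Heat flows outward, so T_out = T_in − ΔT = 40.5 − 23.53 = 17.0 °C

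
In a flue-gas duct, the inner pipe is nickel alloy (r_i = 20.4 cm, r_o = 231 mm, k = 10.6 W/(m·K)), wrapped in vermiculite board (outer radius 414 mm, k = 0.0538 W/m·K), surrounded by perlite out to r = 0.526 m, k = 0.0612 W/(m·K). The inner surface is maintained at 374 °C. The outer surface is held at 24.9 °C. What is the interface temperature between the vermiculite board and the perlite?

Resistance network (inner→outer):
  R'_nickel alloy = ln(0.231/0.204)/(2πk) = 0.1243/(2π·10.6) = 0.001866 m·K/W
  R'_vermiculite board = ln(0.414/0.231)/(2πk) = 0.5834/(2π·0.0538) = 1.726 m·K/W
  R'_perlite = ln(0.526/0.414)/(2πk) = 0.2394/(2π·0.0612) = 0.6227 m·K/W
ΣR = 0.001866 + 1.726 + 0.6227 = 2.351 m·K/W
Q' = ΔT/ΣR = (374 °C − 24.9 °C)/2.351 = 148.5 W/m
From the inner boundary to the vermiculite board/perlite interface, ΣR_partial = 1.728 m·K/W.
T_interface = T_in − Q'·ΣR_partial = 374 °C − (148.5)(1.728) = 117 °C

T = 117 °C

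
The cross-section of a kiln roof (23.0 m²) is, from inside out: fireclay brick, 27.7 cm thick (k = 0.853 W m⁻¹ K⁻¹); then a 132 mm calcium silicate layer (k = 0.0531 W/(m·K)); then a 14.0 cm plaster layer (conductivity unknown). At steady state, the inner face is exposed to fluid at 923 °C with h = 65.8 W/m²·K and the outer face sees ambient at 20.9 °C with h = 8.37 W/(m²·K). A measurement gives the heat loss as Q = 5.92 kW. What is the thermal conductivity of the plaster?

ΣR = ΔT/Q = |923 − 20.9|/5920 = 0.1524 K/W
Known resistances:
  R_conv,in = 1/(hA) = 1/(65.8·23.0) = 6.608×10^-4 K/W
  R_fireclay brick = L/(kA) = 0.277/(0.853·23.0) = 0.01412 K/W
  R_calcium silicate = L/(kA) = 0.132/(0.0531·23.0) = 0.1081 K/W
  R_conv,out = 1/(hA) = 1/(8.37·23.0) = 0.005195 K/W
R_plaster = ΣR − ΣR_known = 0.1524 − 0.1281 = 0.02430 K/W
L/(kA) = 0.02430 ⇒ k = 0.140/(0.02430·23.0) = 0.250 W/m·K

k = 0.250 W/m·K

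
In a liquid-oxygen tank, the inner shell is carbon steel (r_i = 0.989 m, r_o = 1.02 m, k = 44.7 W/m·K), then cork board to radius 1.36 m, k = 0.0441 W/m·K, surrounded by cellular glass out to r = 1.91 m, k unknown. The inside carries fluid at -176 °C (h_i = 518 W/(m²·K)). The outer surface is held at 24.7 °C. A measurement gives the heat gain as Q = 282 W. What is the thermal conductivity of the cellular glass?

ΣR = ΔT/Q = |-176 − 24.7|/282 = 0.7117 K/W
Known resistances:
  R_conv,in = 1/(4πr²h) = 1/(4π·0.989²·518) = 1.571×10^-4 K/W
  R_carbon steel = (1/0.989 − 1/1.02)/(4πk) = 0.03073/(4π·44.7) = 5.471×10^-5 K/W
  R_cork board = (1/1.02 − 1/1.36)/(4πk) = 0.2451/(4π·0.0441) = 0.4423 K/W
R_cellular glass = ΣR − ΣR_known = 0.7117 − 0.4425 = 0.2692 K/W
(1/r₁−1/r₂)/(4πk) = 0.2692 ⇒ k = 0.2117/(4π·0.2692) = 0.0626 W/m·K

k = 0.0626 W/m·K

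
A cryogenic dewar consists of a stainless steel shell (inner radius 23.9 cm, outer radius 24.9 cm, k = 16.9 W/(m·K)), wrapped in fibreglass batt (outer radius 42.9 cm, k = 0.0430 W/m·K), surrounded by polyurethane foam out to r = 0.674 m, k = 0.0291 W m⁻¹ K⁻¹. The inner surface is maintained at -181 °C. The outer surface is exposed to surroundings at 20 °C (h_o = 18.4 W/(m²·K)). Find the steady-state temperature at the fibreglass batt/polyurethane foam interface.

Treat each layer as a resistance in series:
  R_stainless steel = (1/0.239 − 1/0.249)/(4πk) = 0.1680/(4π·16.9) = 7.912×10^-4 K/W
  R_fibreglass batt = (1/0.249 − 1/0.429)/(4πk) = 1.685/(4π·0.0430) = 3.118 K/W
  R_polyurethane foam = (1/0.429 − 1/0.674)/(4πk) = 0.8473/(4π·0.0291) = 2.317 K/W
  R_conv,out = 1/(4πr²h) = 1/(4π·0.674²·18.4) = 0.009520 K/W
ΣR = 7.912×10^-4 + 3.118 + 2.317 + 0.009520 = 5.445 K/W
Q = ΔT/ΣR = (-181 °C − 20 °C)/5.445 = -36.91 W
From the inner boundary to the fibreglass batt/polyurethane foam interface, ΣR_partial = 3.119 K/W.
T_interface = T_in − Q·ΣR_partial = -181 °C − (-36.91)(3.119) = -65.9 °C

T = -65.9 °C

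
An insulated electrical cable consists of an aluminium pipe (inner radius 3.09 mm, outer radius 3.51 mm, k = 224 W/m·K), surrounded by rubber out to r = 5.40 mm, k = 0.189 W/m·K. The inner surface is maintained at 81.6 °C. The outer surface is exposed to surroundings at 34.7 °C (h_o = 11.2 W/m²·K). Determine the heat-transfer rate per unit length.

Q' = 15.7 W/m

Treat each layer as a resistance in series:
  R'_aluminium = ln(0.00351/0.00309)/(2πk) = 0.1274/(2π·224) = 9.055×10^-5 m·K/W
  R'_rubber = ln(0.00540/0.00351)/(2πk) = 0.4308/(2π·0.189) = 0.3628 m·K/W
  R'_conv,out = 1/(2πr h) = 1/(2π·0.00540·11.2) = 2.632 m·K/W
ΣR = 9.055×10^-5 + 0.3628 + 2.632 = 2.995 m·K/W
Q' = ΔT/ΣR = (81.6 °C − 34.7 °C)/2.995 = 15.7 W/m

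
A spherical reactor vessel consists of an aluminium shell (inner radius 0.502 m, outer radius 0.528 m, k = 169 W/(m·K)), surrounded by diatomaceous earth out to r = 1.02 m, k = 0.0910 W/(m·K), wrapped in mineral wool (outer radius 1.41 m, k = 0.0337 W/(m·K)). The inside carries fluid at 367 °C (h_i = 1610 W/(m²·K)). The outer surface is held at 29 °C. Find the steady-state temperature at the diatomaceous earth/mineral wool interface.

T = 179 °C

Series thermal resistances, inner to outer:
  R_conv,in = 1/(4πr²h) = 1/(4π·0.502²·1610) = 1.961×10^-4 K/W
  R_aluminium = (1/0.502 − 1/0.528)/(4πk) = 0.09809/(4π·169) = 4.619×10^-5 K/W
  R_diatomaceous earth = (1/0.528 − 1/1.02)/(4πk) = 0.9135/(4π·0.0910) = 0.7989 K/W
  R_mineral wool = (1/1.02 − 1/1.41)/(4πk) = 0.2712/(4π·0.0337) = 0.6403 K/W
ΣR = 1.961×10^-4 + 4.619×10^-5 + 0.7989 + 0.6403 = 1.439 K/W
Q = ΔT/ΣR = (367 °C − 29 °C)/1.439 = 234.9 W
From the inner boundary to the diatomaceous earth/mineral wool interface, ΣR_partial = 0.7991 K/W.
T_interface = T_in − Q·ΣR_partial = 367 °C − (234.9)(0.7991) = 179 °C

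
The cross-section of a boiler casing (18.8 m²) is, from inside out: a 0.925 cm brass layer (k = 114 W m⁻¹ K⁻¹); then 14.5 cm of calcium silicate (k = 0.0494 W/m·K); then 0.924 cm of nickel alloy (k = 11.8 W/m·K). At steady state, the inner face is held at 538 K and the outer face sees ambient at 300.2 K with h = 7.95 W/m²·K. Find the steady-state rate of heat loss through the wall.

Treat each layer as a resistance in series:
  R_brass = L/(kA) = 0.00925/(114·18.8) = 4.316×10^-6 K/W
  R_calcium silicate = L/(kA) = 0.145/(0.0494·18.8) = 0.1561 K/W
  R_nickel alloy = L/(kA) = 0.00924/(11.8·18.8) = 4.165×10^-5 K/W
  R_conv,out = 1/(hA) = 1/(7.95·18.8) = 0.006691 K/W
ΣR = 4.316×10^-6 + 0.1561 + 4.165×10^-5 + 0.006691 = 0.1628 K/W
Q = ΔT/ΣR = (538 K − 300.2 K)/0.1628 = 1460 W

Q = 1460 W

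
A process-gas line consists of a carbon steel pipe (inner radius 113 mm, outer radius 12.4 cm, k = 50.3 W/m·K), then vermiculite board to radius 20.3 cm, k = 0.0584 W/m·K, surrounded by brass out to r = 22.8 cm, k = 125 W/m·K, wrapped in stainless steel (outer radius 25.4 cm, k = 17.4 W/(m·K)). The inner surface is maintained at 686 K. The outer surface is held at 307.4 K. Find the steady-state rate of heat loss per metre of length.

Q' = 282 W/m

Treat each layer as a resistance in series:
  R'_carbon steel = ln(0.124/0.113)/(2πk) = 0.09289/(2π·50.3) = 2.939×10^-4 m·K/W
  R'_vermiculite board = ln(0.203/0.124)/(2πk) = 0.4929/(2π·0.0584) = 1.343 m·K/W
  R'_brass = ln(0.228/0.203)/(2πk) = 0.1161/(2π·125) = 1.479×10^-4 m·K/W
  R'_stainless steel = ln(0.254/0.228)/(2πk) = 0.1080/(2π·17.4) = 9.878×10^-4 m·K/W
ΣR = 2.939×10^-4 + 1.343 + 1.479×10^-4 + 9.878×10^-4 = 1.344 m·K/W
Q' = ΔT/ΣR = (686 K − 307.4 K)/1.344 = 282 W/m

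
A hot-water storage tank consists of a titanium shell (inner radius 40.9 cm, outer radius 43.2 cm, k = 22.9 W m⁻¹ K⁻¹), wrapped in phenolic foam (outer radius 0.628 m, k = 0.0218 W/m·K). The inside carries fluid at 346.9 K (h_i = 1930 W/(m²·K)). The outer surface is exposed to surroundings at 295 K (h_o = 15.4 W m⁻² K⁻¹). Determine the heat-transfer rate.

Q = 19.6 W

Series thermal resistances, inner to outer:
  R_conv,in = 1/(4πr²h) = 1/(4π·0.409²·1930) = 2.465×10^-4 K/W
  R_titanium = (1/0.409 − 1/0.432)/(4πk) = 0.1302/(4π·22.9) = 4.524×10^-4 K/W
  R_phenolic foam = (1/0.432 − 1/0.628)/(4πk) = 0.7225/(4π·0.0218) = 2.637 K/W
  R_conv,out = 1/(4πr²h) = 1/(4π·0.628²·15.4) = 0.01310 K/W
ΣR = 2.465×10^-4 + 4.524×10^-4 + 2.637 + 0.01310 = 2.651 K/W
Q = ΔT/ΣR = (346.9 K − 295 K)/2.651 = 19.6 W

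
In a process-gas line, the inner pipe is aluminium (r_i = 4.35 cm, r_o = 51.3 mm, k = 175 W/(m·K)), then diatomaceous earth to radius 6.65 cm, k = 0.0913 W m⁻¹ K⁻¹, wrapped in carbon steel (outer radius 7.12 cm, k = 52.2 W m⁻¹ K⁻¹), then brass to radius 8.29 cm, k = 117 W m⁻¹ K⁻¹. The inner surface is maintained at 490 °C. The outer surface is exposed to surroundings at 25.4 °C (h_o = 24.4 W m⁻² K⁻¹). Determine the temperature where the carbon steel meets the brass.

T = 94.3 °C

Series thermal resistances, inner to outer:
  R'_aluminium = ln(0.0513/0.0435)/(2πk) = 0.1649/(2π·175) = 1.500×10^-4 m·K/W
  R'_diatomaceous earth = ln(0.0665/0.0513)/(2πk) = 0.2595/(2π·0.0913) = 0.4524 m·K/W
  R'_carbon steel = ln(0.0712/0.0665)/(2πk) = 0.06829/(2π·52.2) = 2.082×10^-4 m·K/W
  R'_brass = ln(0.0829/0.0712)/(2πk) = 0.1521/(2π·117) = 2.070×10^-4 m·K/W
  R'_conv,out = 1/(2πr h) = 1/(2π·0.0829·24.4) = 0.07868 m·K/W
ΣR = 1.500×10^-4 + 0.4524 + 2.082×10^-4 + 2.070×10^-4 + 0.07868 = 0.5316 m·K/W
Q' = ΔT/ΣR = (490 °C − 25.4 °C)/0.5316 = 874.0 W/m
From the inner boundary to the carbon steel/brass interface, ΣR_partial = 0.4528 m·K/W.
T_interface = T_in − Q'·ΣR_partial = 490 °C − (874.0)(0.4528) = 94.3 °C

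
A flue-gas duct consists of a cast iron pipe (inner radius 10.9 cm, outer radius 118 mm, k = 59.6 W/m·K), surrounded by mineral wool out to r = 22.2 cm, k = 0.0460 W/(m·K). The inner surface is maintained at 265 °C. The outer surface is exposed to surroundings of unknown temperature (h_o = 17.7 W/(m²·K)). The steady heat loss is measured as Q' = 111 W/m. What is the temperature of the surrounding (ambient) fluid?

Sum the resistances:
  R'_cast iron = ln(0.118/0.109)/(2πk) = 0.07934/(2π·59.6) = 2.119×10^-4 m·K/W
  R'_mineral wool = ln(0.222/0.118)/(2πk) = 0.6320/(2π·0.0460) = 2.187 m·K/W
  R'_conv,out = 1/(2πr h) = 1/(2π·0.222·17.7) = 0.04050 m·K/W
ΣR = 2.227 m·K/W
ΔT = Q'·ΣR = 111 × 2.227 = 247.2 K
Heat flows outward, so T_out = T_in − ΔT = 265 − 247.2 = 17.8 °C

T_out = 17.8 °C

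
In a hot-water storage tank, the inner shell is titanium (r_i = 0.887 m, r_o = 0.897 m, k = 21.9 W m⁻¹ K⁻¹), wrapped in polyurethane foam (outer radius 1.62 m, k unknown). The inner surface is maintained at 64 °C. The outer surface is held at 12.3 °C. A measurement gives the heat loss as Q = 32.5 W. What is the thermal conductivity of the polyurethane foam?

ΣR = ΔT/Q = |64 − 12.3|/32.5 = 1.591 K/W
Known resistances:
  R_titanium = (1/0.887 − 1/0.897)/(4πk) = 0.01257/(4π·21.9) = 4.567×10^-5 K/W
R_polyurethane foam = ΣR − ΣR_known = 1.591 − 4.567×10^-5 = 1.591 K/W
(1/r₁−1/r₂)/(4πk) = 1.591 ⇒ k = 0.4975/(4π·1.591) = 0.0249 W/m·K

k = 0.0249 W/m·K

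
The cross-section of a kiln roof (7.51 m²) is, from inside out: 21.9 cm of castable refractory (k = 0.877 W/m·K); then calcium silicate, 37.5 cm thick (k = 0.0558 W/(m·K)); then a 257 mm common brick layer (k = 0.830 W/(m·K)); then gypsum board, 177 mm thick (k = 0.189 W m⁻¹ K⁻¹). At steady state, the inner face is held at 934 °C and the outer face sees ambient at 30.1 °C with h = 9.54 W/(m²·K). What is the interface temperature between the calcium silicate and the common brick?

Resistance network (inner→outer):
  R_castable refractory = L/(kA) = 0.219/(0.877·7.51) = 0.03325 K/W
  R_calcium silicate = L/(kA) = 0.375/(0.0558·7.51) = 0.8949 K/W
  R_common brick = L/(kA) = 0.257/(0.830·7.51) = 0.04123 K/W
  R_gypsum board = L/(kA) = 0.177/(0.189·7.51) = 0.1247 K/W
  R_conv,out = 1/(hA) = 1/(9.54·7.51) = 0.01396 K/W
ΣR = 0.03325 + 0.8949 + 0.04123 + 0.1247 + 0.01396 = 1.108 K/W
Q = ΔT/ΣR = (934 °C − 30.1 °C)/1.108 = 815.8 W
From the inner boundary to the calcium silicate/common brick interface, ΣR_partial = 0.9282 K/W.
T_interface = T_in − Q·ΣR_partial = 934 °C − (815.8)(0.9282) = 177 °C

T = 177 °C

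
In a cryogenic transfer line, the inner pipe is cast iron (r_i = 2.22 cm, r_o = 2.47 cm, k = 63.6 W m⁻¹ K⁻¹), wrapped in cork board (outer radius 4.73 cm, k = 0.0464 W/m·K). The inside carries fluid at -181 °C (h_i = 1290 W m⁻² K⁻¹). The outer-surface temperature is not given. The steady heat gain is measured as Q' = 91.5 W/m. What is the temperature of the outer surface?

Sum the resistances:
  R'_conv,in = 1/(2πr h) = 1/(2π·0.0222·1290) = 0.005557 m·K/W
  R'_cast iron = ln(0.0247/0.0222)/(2πk) = 0.1067/(2π·63.6) = 2.670×10^-4 m·K/W
  R'_cork board = ln(0.0473/0.0247)/(2πk) = 0.6497/(2π·0.0464) = 2.229 m·K/W
ΣR = 2.234 m·K/W
ΔT = Q'·ΣR = 91.5 × 2.234 = 204.4 K
Heat flows inward, so T_out = T_in + ΔT = -181 + 204.4 = 23.4 °C

T_out = 23.4 °C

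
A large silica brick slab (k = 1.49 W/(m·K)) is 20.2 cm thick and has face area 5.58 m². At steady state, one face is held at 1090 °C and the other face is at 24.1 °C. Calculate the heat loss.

Q = kA·ΔT/L = 1.49 × 5.58 × |1090 °C − 24.1 °C| / 0.202 = 43900 W

Q = 43900 W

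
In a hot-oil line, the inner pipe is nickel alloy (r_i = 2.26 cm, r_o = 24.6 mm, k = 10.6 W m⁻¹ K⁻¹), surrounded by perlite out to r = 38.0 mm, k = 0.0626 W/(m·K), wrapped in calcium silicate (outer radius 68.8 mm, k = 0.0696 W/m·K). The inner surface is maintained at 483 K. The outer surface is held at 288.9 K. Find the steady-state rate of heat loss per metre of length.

Series thermal resistances, inner to outer:
  R'_nickel alloy = ln(0.0246/0.0226)/(2πk) = 0.08480/(2π·10.6) = 0.001273 m·K/W
  R'_perlite = ln(0.0380/0.0246)/(2πk) = 0.4348/(2π·0.0626) = 1.106 m·K/W
  R'_calcium silicate = ln(0.0688/0.0380)/(2πk) = 0.5936/(2π·0.0696) = 1.357 m·K/W
ΣR = 0.001273 + 1.106 + 1.357 = 2.464 m·K/W
Q' = ΔT/ΣR = (483 K − 288.9 K)/2.464 = 78.8 W/m

Q' = 78.8 W/m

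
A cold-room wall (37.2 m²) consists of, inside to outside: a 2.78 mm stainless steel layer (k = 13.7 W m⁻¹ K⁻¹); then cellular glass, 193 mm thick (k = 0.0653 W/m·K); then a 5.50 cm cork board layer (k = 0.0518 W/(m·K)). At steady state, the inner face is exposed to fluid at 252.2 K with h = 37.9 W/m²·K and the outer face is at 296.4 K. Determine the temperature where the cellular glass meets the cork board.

Resistance network (inner→outer):
  R_conv,in = 1/(hA) = 1/(37.9·37.2) = 7.093×10^-4 K/W
  R_stainless steel = L/(kA) = 0.00278/(13.7·37.2) = 5.455×10^-6 K/W
  R_cellular glass = L/(kA) = 0.193/(0.0653·37.2) = 0.07945 K/W
  R_cork board = L/(kA) = 0.0550/(0.0518·37.2) = 0.02854 K/W
ΣR = 7.093×10^-4 + 5.455×10^-6 + 0.07945 + 0.02854 = 0.1087 K/W
Q = ΔT/ΣR = (252.2 K − 296.4 K)/0.1087 = -406.6 W
From the inner boundary to the cellular glass/cork board interface, ΣR_partial = 0.08016 K/W.
T_interface = T_in − Q·ΣR_partial = 252.2 K − (-406.6)(0.08016) = 284.8 K

T = 284.8 K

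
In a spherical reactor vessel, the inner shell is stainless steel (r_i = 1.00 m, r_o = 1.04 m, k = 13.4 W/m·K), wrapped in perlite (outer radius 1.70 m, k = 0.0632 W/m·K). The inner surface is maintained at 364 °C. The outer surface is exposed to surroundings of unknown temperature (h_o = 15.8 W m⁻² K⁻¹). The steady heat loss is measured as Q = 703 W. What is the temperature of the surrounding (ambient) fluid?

T_out = 32.2 °C

Sum the resistances:
  R_stainless steel = (1/1.00 − 1/1.04)/(4πk) = 0.03846/(4π·13.4) = 2.284×10^-4 K/W
  R_perlite = (1/1.04 − 1/1.70)/(4πk) = 0.3733/(4π·0.0632) = 0.4700 K/W
  R_conv,out = 1/(4πr²h) = 1/(4π·1.70²·15.8) = 0.001743 K/W
ΣR = 0.4720 K/W
ΔT = Q·ΣR = 703 × 0.4720 = 331.8 K
Heat flows outward, so T_out = T_in − ΔT = 364 − 331.8 = 32.2 °C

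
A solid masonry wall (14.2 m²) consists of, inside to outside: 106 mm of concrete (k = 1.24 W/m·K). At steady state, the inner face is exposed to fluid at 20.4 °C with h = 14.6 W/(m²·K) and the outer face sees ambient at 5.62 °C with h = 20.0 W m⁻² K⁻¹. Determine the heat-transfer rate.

Q = 1030 W

Series thermal resistances, inner to outer:
  R_conv,in = 1/(hA) = 1/(14.6·14.2) = 0.004823 K/W
  R_concrete = L/(kA) = 0.106/(1.24·14.2) = 0.006020 K/W
  R_conv,out = 1/(hA) = 1/(20.0·14.2) = 0.003521 K/W
ΣR = 0.004823 + 0.006020 + 0.003521 = 0.01436 K/W
Q = ΔT/ΣR = (20.4 °C − 5.62 °C)/0.01436 = 1030 W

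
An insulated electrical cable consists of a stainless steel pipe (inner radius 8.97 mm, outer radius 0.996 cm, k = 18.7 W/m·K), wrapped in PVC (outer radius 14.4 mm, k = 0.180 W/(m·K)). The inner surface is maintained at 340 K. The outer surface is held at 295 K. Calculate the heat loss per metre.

Q' = 138 W/m

Treat each layer as a resistance in series:
  R'_stainless steel = ln(0.00996/0.00897)/(2πk) = 0.1047/(2π·18.7) = 8.910×10^-4 m·K/W
  R'_PVC = ln(0.0144/0.00996)/(2πk) = 0.3687/(2π·0.180) = 0.3260 m·K/W
ΣR = 8.910×10^-4 + 0.3260 = 0.3269 m·K/W
Q' = ΔT/ΣR = (340 K − 295 K)/0.3269 = 138 W/m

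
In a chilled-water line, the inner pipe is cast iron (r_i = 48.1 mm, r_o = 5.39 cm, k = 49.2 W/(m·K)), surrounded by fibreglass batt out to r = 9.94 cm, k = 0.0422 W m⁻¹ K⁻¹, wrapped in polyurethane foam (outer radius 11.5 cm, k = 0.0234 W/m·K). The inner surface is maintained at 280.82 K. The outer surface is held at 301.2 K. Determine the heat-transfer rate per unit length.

Q' = 6.18 W/m

Series thermal resistances, inner to outer:
  R'_cast iron = ln(0.0539/0.0481)/(2πk) = 0.1138/(2π·49.2) = 3.683×10^-4 m·K/W
  R'_fibreglass batt = ln(0.0994/0.0539)/(2πk) = 0.6120/(2π·0.0422) = 2.308 m·K/W
  R'_polyurethane foam = ln(0.115/0.0994)/(2πk) = 0.1458/(2π·0.0234) = 0.9915 m·K/W
ΣR = 3.683×10^-4 + 2.308 + 0.9915 = 3.300 m·K/W
Q' = ΔT/ΣR = (280.82 K − 301.2 K)/3.300 = -6.18 W/m
(Negative Q' ⇒ heat flows inward; heat gain = 6.18 W/m.)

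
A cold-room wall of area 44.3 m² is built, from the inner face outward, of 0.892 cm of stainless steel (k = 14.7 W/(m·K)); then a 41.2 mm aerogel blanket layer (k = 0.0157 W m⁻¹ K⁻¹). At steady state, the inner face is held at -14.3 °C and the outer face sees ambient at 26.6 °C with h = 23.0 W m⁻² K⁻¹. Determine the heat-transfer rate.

Q = 679 W

Resistance network (inner→outer):
  R_stainless steel = L/(kA) = 0.00892/(14.7·44.3) = 1.370×10^-5 K/W
  R_aerogel blanket = L/(kA) = 0.0412/(0.0157·44.3) = 0.05924 K/W
  R_conv,out = 1/(hA) = 1/(23.0·44.3) = 9.815×10^-4 K/W
ΣR = 1.370×10^-5 + 0.05924 + 9.815×10^-4 = 0.06024 K/W
Q = ΔT/ΣR = (-14.3 °C − 26.6 °C)/0.06024 = -679 W
(Negative Q ⇒ heat flows inward; heat gain = 679 W.)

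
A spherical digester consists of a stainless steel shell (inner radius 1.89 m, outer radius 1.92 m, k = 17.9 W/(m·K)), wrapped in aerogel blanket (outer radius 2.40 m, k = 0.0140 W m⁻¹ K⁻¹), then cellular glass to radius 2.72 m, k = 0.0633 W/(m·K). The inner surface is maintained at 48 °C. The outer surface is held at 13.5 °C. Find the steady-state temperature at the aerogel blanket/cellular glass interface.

T = 16.8 °C

Series thermal resistances, inner to outer:
  R_stainless steel = (1/1.89 − 1/1.92)/(4πk) = 0.008267/(4π·17.9) = 3.675×10^-5 K/W
  R_aerogel blanket = (1/1.92 − 1/2.40)/(4πk) = 0.1042/(4π·0.0140) = 0.5921 K/W
  R_cellular glass = (1/2.40 − 1/2.72)/(4πk) = 0.04902/(4π·0.0633) = 0.06162 K/W
ΣR = 3.675×10^-5 + 0.5921 + 0.06162 = 0.6538 K/W
Q = ΔT/ΣR = (48 °C − 13.5 °C)/0.6538 = 52.77 W
From the inner boundary to the aerogel blanket/cellular glass interface, ΣR_partial = 0.5921 K/W.
T_interface = T_in − Q·ΣR_partial = 48 °C − (52.77)(0.5921) = 16.8 °C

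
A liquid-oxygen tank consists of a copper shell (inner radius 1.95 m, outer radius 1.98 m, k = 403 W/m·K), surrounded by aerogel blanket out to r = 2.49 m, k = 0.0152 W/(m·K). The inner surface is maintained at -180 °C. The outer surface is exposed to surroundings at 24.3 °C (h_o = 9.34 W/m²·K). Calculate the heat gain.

Q = 376 W

Treat each layer as a resistance in series:
  R_copper = (1/1.95 − 1/1.98)/(4πk) = 0.007770/(4π·403) = 1.534×10^-6 K/W
  R_aerogel blanket = (1/1.98 − 1/2.49)/(4πk) = 0.1034/(4π·0.0152) = 0.5416 K/W
  R_conv,out = 1/(4πr²h) = 1/(4π·2.49²·9.34) = 0.001374 K/W
ΣR = 1.534×10^-6 + 0.5416 + 0.001374 = 0.5430 K/W
Q = ΔT/ΣR = (-180 °C − 24.3 °C)/0.5430 = -376 W
(Negative Q ⇒ heat flows inward; heat gain = 376 W.)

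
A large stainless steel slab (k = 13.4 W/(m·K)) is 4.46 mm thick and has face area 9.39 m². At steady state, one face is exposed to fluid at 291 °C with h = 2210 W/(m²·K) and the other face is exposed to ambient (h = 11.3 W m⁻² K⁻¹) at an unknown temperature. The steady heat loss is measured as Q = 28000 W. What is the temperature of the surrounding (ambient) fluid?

T_out = 24.8 °C

Series resistances:
  R_conv,in = 1/(hA) = 1/(2210·9.39) = 4.819×10^-5 K/W
  R_stainless steel = L/(kA) = 0.00446/(13.4·9.39) = 3.545×10^-5 K/W
  R_conv,out = 1/(hA) = 1/(11.3·9.39) = 0.009424 K/W
ΣR = 0.009508 K/W
ΔT = Q·ΣR = 28000 × 0.009508 = 266.2 K
Heat flows outward, so T_out = T_in − ΔT = 291 − 266.2 = 24.8 °C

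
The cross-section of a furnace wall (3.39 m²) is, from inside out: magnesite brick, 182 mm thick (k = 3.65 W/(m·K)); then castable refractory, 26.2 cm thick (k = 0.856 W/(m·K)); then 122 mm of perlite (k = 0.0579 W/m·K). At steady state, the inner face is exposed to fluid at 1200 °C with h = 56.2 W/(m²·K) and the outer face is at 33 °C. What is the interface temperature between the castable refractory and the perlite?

T = 1024 °C

Treat each layer as a resistance in series:
  R_conv,in = 1/(hA) = 1/(56.2·3.39) = 0.005249 K/W
  R_magnesite brick = L/(kA) = 0.182/(3.65·3.39) = 0.01471 K/W
  R_castable refractory = L/(kA) = 0.262/(0.856·3.39) = 0.09029 K/W
  R_perlite = L/(kA) = 0.122/(0.0579·3.39) = 0.6216 K/W
ΣR = 0.005249 + 0.01471 + 0.09029 + 0.6216 = 0.7318 K/W
Q = ΔT/ΣR = (1200 °C − 33 °C)/0.7318 = 1595 W
From the inner boundary to the castable refractory/perlite interface, ΣR_partial = 0.1102 K/W.
T_interface = T_in − Q·ΣR_partial = 1200 °C − (1595)(0.1102) = 1024 °C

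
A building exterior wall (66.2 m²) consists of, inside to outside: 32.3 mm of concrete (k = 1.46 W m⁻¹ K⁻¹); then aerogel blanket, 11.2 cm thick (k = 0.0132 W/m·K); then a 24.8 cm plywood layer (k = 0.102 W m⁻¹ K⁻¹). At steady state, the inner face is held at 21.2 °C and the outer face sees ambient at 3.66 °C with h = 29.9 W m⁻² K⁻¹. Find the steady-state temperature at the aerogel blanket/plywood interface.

Series thermal resistances, inner to outer:
  R_concrete = L/(kA) = 0.0323/(1.46·66.2) = 3.342×10^-4 K/W
  R_aerogel blanket = L/(kA) = 0.112/(0.0132·66.2) = 0.1282 K/W
  R_plywood = L/(kA) = 0.248/(0.102·66.2) = 0.03673 K/W
  R_conv,out = 1/(hA) = 1/(29.9·66.2) = 5.052×10^-4 K/W
ΣR = 3.342×10^-4 + 0.1282 + 0.03673 + 5.052×10^-4 = 0.1658 K/W
Q = ΔT/ΣR = (21.2 °C − 3.66 °C)/0.1658 = 105.8 W
From the inner boundary to the aerogel blanket/plywood interface, ΣR_partial = 0.1285 K/W.
T_interface = T_in − Q·ΣR_partial = 21.2 °C − (105.8)(0.1285) = 7.60 °C

T = 7.60 °C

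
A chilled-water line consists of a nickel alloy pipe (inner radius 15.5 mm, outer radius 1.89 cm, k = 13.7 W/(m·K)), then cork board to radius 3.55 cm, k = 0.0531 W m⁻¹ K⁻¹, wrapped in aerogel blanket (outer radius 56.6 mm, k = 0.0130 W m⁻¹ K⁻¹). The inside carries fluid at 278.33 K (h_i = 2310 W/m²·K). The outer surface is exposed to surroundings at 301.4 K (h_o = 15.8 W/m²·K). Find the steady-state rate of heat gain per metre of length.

Q' = 2.96 W/m

Treat each layer as a resistance in series:
  R'_conv,in = 1/(2πr h) = 1/(2π·0.0155·2310) = 0.004445 m·K/W
  R'_nickel alloy = ln(0.0189/0.0155)/(2πk) = 0.1983/(2π·13.7) = 0.002304 m·K/W
  R'_cork board = ln(0.0355/0.0189)/(2πk) = 0.6304/(2π·0.0531) = 1.889 m·K/W
  R'_aerogel blanket = ln(0.0566/0.0355)/(2πk) = 0.4665/(2π·0.0130) = 5.711 m·K/W
  R'_conv,out = 1/(2πr h) = 1/(2π·0.0566·15.8) = 0.1780 m·K/W
ΣR = 0.004445 + 0.002304 + 1.889 + 5.711 + 0.1780 = 7.785 m·K/W
Q' = ΔT/ΣR = (278.33 K − 301.4 K)/7.785 = -2.96 W/m
(Negative Q' ⇒ heat flows inward; heat gain = 2.96 W/m.)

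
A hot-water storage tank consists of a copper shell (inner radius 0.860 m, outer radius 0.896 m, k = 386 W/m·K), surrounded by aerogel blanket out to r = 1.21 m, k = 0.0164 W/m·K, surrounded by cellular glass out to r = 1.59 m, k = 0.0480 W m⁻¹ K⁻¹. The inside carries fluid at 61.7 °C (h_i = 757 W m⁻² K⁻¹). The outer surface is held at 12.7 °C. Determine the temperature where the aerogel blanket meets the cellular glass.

T = 22.0 °C

Resistance network (inner→outer):
  R_conv,in = 1/(4πr²h) = 1/(4π·0.860²·757) = 1.421×10^-4 K/W
  R_copper = (1/0.860 − 1/0.896)/(4πk) = 0.04672/(4π·386) = 9.632×10^-6 K/W
  R_aerogel blanket = (1/0.896 − 1/1.21)/(4πk) = 0.2896/(4π·0.0164) = 1.405 K/W
  R_cellular glass = (1/1.21 − 1/1.59)/(4πk) = 0.1975/(4π·0.0480) = 0.3275 K/W
ΣR = 1.421×10^-4 + 9.632×10^-6 + 1.405 + 0.3275 = 1.733 K/W
Q = ΔT/ΣR = (61.7 °C − 12.7 °C)/1.733 = 28.27 W
From the inner boundary to the aerogel blanket/cellular glass interface, ΣR_partial = 1.405 K/W.
T_interface = T_in − Q·ΣR_partial = 61.7 °C − (28.27)(1.405) = 22.0 °C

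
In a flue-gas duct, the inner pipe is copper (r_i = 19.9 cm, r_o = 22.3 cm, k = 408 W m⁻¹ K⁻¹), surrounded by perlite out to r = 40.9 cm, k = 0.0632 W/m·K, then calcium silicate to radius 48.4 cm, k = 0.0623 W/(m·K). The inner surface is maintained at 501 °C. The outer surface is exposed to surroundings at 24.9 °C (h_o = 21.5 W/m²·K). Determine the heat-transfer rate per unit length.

Q' = 241 W/m

Resistance network (inner→outer):
  R'_copper = ln(0.223/0.199)/(2πk) = 0.1139/(2π·408) = 4.442×10^-5 m·K/W
  R'_perlite = ln(0.409/0.223)/(2πk) = 0.6065/(2π·0.0632) = 1.527 m·K/W
  R'_calcium silicate = ln(0.484/0.409)/(2πk) = 0.1684/(2π·0.0623) = 0.4301 m·K/W
  R'_conv,out = 1/(2πr h) = 1/(2π·0.484·21.5) = 0.01529 m·K/W
ΣR = 4.442×10^-5 + 1.527 + 0.4301 + 0.01529 = 1.972 m·K/W
Q' = ΔT/ΣR = (501 °C − 24.9 °C)/1.972 = 241 W/m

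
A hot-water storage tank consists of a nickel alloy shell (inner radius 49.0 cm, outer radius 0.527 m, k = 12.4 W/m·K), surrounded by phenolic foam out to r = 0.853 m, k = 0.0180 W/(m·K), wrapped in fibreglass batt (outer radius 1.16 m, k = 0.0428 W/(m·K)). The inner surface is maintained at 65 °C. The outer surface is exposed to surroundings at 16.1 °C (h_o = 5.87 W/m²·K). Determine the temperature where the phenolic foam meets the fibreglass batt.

Series thermal resistances, inner to outer:
  R_nickel alloy = (1/0.490 − 1/0.527)/(4πk) = 0.1433/(4π·12.4) = 9.195×10^-4 K/W
  R_phenolic foam = (1/0.527 − 1/0.853)/(4πk) = 0.7252/(4π·0.0180) = 3.206 K/W
  R_fibreglass batt = (1/0.853 − 1/1.16)/(4πk) = 0.3103/(4π·0.0428) = 0.5769 K/W
  R_conv,out = 1/(4πr²h) = 1/(4π·1.16²·5.87) = 0.01007 K/W
ΣR = 9.195×10^-4 + 3.206 + 0.5769 + 0.01007 = 3.794 K/W
Q = ΔT/ΣR = (65 °C − 16.1 °C)/3.794 = 12.89 W
From the inner boundary to the phenolic foam/fibreglass batt interface, ΣR_partial = 3.207 K/W.
T_interface = T_in − Q·ΣR_partial = 65 °C − (12.89)(3.207) = 23.7 °C

T = 23.7 °C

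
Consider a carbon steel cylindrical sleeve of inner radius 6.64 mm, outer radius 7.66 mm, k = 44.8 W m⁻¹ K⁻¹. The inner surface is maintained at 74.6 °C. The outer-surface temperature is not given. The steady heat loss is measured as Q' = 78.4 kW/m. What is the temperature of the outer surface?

T_out = 34.8 °C

Series resistances:
  R'_carbon steel = ln(0.00766/0.00664)/(2πk) = 0.1429/(2π·44.8) = 5.077×10^-4 m·K/W
ΣR = 5.077×10^-4 m·K/W
ΔT = Q'·ΣR = 78400 × 5.077×10^-4 = 39.80 K
Heat flows outward, so T_out = T_in − ΔT = 74.6 − 39.80 = 34.8 °C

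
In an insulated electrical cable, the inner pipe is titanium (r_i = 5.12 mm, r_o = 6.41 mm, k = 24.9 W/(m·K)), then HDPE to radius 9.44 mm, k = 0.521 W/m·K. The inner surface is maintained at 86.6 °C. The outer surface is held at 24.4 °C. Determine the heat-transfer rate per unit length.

Resistance network (inner→outer):
  R'_titanium = ln(0.00641/0.00512)/(2πk) = 0.2247/(2π·24.9) = 0.001436 m·K/W
  R'_HDPE = ln(0.00944/0.00641)/(2πk) = 0.3871/(2π·0.521) = 0.1183 m·K/W
ΣR = 0.001436 + 0.1183 = 0.1197 m·K/W
Q' = ΔT/ΣR = (86.6 °C − 24.4 °C)/0.1197 = 520 W/m

Q' = 520 W/m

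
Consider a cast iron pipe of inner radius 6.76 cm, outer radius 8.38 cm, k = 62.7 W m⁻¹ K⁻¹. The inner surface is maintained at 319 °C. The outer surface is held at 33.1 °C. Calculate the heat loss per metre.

Q' = 5.24×10^5 W/m

Q' = 2πk·ΔT/ln(r₂/r₁) = 2π × 62.7 × 285.9 / ln(0.0838/0.0676) = 5.24×10^5 W/m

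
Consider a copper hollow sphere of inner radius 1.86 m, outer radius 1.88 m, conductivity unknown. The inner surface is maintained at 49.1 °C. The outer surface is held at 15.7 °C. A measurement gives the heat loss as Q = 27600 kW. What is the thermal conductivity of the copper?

ΣR = ΔT/Q = |49.1 − 15.7|/2.76×10^7 = 1.210×10^-6 K/W
(1/r₁−1/r₂)/(4πk) = 1.210×10^-6 ⇒ k = 0.005720/(4π·1.210×10^-6) = 376 W/m·K

k = 376 W/m·K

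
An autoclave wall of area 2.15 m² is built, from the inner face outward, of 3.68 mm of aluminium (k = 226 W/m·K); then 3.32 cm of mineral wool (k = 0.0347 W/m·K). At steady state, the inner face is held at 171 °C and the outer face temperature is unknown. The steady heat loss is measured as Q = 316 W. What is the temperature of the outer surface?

T_out = 30.4 °C

Sum the resistances:
  R_aluminium = L/(kA) = 0.00368/(226·2.15) = 7.574×10^-6 K/W
  R_mineral wool = L/(kA) = 0.0332/(0.0347·2.15) = 0.4450 K/W
ΣR = 0.4450 K/W
ΔT = Q·ΣR = 316 × 0.4450 = 140.6 K
Heat flows outward, so T_out = T_in − ΔT = 171 − 140.6 = 30.4 °C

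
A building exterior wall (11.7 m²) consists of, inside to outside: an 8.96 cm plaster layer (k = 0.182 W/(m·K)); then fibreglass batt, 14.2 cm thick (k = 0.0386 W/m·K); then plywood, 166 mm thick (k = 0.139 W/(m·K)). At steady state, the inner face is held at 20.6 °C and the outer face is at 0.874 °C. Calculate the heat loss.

Treat each layer as a resistance in series:
  R_plaster = L/(kA) = 0.0896/(0.182·11.7) = 0.04208 K/W
  R_fibreglass batt = L/(kA) = 0.142/(0.0386·11.7) = 0.3144 K/W
  R_plywood = L/(kA) = 0.166/(0.139·11.7) = 0.1021 K/W
ΣR = 0.04208 + 0.3144 + 0.1021 = 0.4586 K/W
Q = ΔT/ΣR = (20.6 °C − 0.874 °C)/0.4586 = 43.0 W

Q = 43.0 W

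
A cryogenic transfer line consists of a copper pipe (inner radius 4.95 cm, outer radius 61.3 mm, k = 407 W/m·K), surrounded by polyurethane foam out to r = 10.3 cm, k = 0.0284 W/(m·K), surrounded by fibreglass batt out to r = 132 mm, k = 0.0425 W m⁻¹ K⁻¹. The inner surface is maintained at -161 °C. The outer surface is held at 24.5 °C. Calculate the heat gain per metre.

Q' = 48.3 W/m

Treat each layer as a resistance in series:
  R'_copper = ln(0.0613/0.0495)/(2πk) = 0.2138/(2π·407) = 8.361×10^-5 m·K/W
  R'_polyurethane foam = ln(0.103/0.0613)/(2πk) = 0.5189/(2π·0.0284) = 2.908 m·K/W
  R'_fibreglass batt = ln(0.132/0.103)/(2πk) = 0.2481/(2π·0.0425) = 0.9290 m·K/W
ΣR = 8.361×10^-5 + 2.908 + 0.9290 = 3.837 m·K/W
Q' = ΔT/ΣR = (-161 °C − 24.5 °C)/3.837 = -48.3 W/m
(Negative Q' ⇒ heat flows inward; heat gain = 48.3 W/m.)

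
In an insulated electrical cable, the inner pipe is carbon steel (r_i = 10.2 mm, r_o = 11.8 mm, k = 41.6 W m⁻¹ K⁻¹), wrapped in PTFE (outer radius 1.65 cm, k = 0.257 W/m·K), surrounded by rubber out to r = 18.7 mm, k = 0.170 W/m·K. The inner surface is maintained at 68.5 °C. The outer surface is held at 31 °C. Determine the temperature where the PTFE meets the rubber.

T = 44.5 °C

Series thermal resistances, inner to outer:
  R'_carbon steel = ln(0.0118/0.0102)/(2πk) = 0.1457/(2π·41.6) = 5.575×10^-4 m·K/W
  R'_PTFE = ln(0.0165/0.0118)/(2πk) = 0.3353/(2π·0.257) = 0.2076 m·K/W
  R'_rubber = ln(0.0187/0.0165)/(2πk) = 0.1252/(2π·0.170) = 0.1172 m·K/W
ΣR = 5.575×10^-4 + 0.2076 + 0.1172 = 0.3254 m·K/W
Q' = ΔT/ΣR = (68.5 °C − 31 °C)/0.3254 = 115.2 W/m
From the inner boundary to the PTFE/rubber interface, ΣR_partial = 0.2082 m·K/W.
T_interface = T_in − Q'·ΣR_partial = 68.5 °C − (115.2)(0.2082) = 44.5 °C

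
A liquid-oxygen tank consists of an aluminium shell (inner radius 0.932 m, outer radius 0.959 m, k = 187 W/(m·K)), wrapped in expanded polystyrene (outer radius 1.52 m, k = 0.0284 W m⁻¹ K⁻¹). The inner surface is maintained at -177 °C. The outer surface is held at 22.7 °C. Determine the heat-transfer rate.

Q = 185 W

Treat each layer as a resistance in series:
  R_aluminium = (1/0.932 − 1/0.959)/(4πk) = 0.03021/(4π·187) = 1.286×10^-5 K/W
  R_expanded polystyrene = (1/0.959 − 1/1.52)/(4πk) = 0.3849/(4π·0.0284) = 1.078 K/W
ΣR = 1.286×10^-5 + 1.078 = 1.078 K/W
Q = ΔT/ΣR = (-177 °C − 22.7 °C)/1.078 = -185 W
(Negative Q ⇒ heat flows inward; heat gain = 185 W.)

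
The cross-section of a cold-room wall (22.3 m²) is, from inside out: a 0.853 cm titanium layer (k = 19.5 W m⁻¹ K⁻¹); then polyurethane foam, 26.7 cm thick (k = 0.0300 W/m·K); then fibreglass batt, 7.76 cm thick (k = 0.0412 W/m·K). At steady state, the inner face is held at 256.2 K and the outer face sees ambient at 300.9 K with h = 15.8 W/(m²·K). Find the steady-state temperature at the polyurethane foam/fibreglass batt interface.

Series thermal resistances, inner to outer:
  R_titanium = L/(kA) = 0.00853/(19.5·22.3) = 1.962×10^-5 K/W
  R_polyurethane foam = L/(kA) = 0.267/(0.0300·22.3) = 0.3991 K/W
  R_fibreglass batt = L/(kA) = 0.0776/(0.0412·22.3) = 0.08446 K/W
  R_conv,out = 1/(hA) = 1/(15.8·22.3) = 0.002838 K/W
ΣR = 1.962×10^-5 + 0.3991 + 0.08446 + 0.002838 = 0.4864 K/W
Q = ΔT/ΣR = (256.2 K − 300.9 K)/0.4864 = -91.90 W
From the inner boundary to the polyurethane foam/fibreglass batt interface, ΣR_partial = 0.3991 K/W.
T_interface = T_in − Q·ΣR_partial = 256.2 K − (-91.90)(0.3991) = 292.9 K

T = 292.9 K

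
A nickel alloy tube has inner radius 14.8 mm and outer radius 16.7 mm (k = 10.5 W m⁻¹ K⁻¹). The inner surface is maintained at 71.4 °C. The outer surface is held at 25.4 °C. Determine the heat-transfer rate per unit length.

Q' = 2πk·ΔT/ln(r₂/r₁) = 2π × 10.5 × 46 / ln(0.0167/0.0148) = 25100 W/m

Q' = 25.1 kW/m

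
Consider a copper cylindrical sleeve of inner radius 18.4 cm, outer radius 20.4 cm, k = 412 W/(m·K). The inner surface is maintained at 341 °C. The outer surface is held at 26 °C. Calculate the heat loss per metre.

Q' = 7.90×10^6 W/m

Q' = 2πk·ΔT/ln(r₂/r₁) = 2π × 412 × 315 / ln(0.204/0.184) = 7.90×10^6 W/m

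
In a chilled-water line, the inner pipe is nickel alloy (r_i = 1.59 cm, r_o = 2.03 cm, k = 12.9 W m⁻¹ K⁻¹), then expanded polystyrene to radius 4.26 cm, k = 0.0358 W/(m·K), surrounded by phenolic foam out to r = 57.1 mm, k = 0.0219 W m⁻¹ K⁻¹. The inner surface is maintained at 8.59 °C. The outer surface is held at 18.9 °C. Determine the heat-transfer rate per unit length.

Q' = 1.90 W/m

Treat each layer as a resistance in series:
  R'_nickel alloy = ln(0.0203/0.0159)/(2πk) = 0.2443/(2π·12.9) = 0.003014 m·K/W
  R'_expanded polystyrene = ln(0.0426/0.0203)/(2πk) = 0.7412/(2π·0.0358) = 3.295 m·K/W
  R'_phenolic foam = ln(0.0571/0.0426)/(2πk) = 0.2929/(2π·0.0219) = 2.129 m·K/W
ΣR = 0.003014 + 3.295 + 2.129 = 5.427 m·K/W
Q' = ΔT/ΣR = (8.59 °C − 18.9 °C)/5.427 = -1.90 W/m
(Negative Q' ⇒ heat flows inward; heat gain = 1.90 W/m.)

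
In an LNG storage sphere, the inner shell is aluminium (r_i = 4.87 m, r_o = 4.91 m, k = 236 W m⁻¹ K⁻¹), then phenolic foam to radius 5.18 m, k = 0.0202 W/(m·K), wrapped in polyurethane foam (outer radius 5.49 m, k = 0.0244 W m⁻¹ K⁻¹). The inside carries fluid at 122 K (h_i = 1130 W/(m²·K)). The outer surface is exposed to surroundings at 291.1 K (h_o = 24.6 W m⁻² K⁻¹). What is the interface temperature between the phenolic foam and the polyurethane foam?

T = 213.3 K

Series thermal resistances, inner to outer:
  R_conv,in = 1/(4πr²h) = 1/(4π·4.87²·1130) = 2.969×10^-6 K/W
  R_aluminium = (1/4.87 − 1/4.91)/(4πk) = 0.001673/(4π·236) = 5.641×10^-7 K/W
  R_phenolic foam = (1/4.91 − 1/5.18)/(4πk) = 0.01062/(4π·0.0202) = 0.04182 K/W
  R_polyurethane foam = (1/5.18 − 1/5.49)/(4πk) = 0.01090/(4π·0.0244) = 0.03555 K/W
  R_conv,out = 1/(4πr²h) = 1/(4π·5.49²·24.6) = 1.073×10^-4 K/W
ΣR = 2.969×10^-6 + 5.641×10^-7 + 0.04182 + 0.03555 + 1.073×10^-4 = 0.07748 K/W
Q = ΔT/ΣR = (122 K − 291.1 K)/0.07748 = -2182 W
From the inner boundary to the phenolic foam/polyurethane foam interface, ΣR_partial = 0.04182 K/W.
T_interface = T_in − Q·ΣR_partial = 122 K − (-2182)(0.04182) = 213.3 K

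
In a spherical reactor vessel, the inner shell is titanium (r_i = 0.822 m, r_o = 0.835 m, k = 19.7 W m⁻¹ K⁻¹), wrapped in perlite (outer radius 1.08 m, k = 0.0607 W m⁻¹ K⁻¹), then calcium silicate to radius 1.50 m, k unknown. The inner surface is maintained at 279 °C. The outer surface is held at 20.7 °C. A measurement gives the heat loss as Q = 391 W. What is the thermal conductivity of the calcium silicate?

ΣR = ΔT/Q = |279 − 20.7|/391 = 0.6606 K/W
Known resistances:
  R_titanium = (1/0.822 − 1/0.835)/(4πk) = 0.01894/(4π·19.7) = 7.651×10^-5 K/W
  R_perlite = (1/0.835 − 1/1.08)/(4πk) = 0.2717/(4π·0.0607) = 0.3562 K/W
R_calcium silicate = ΣR − ΣR_known = 0.6606 − 0.3563 = 0.3043 K/W
(1/r₁−1/r₂)/(4πk) = 0.3043 ⇒ k = 0.2593/(4π·0.3043) = 0.0678 W/m·K

k = 0.0678 W/m·K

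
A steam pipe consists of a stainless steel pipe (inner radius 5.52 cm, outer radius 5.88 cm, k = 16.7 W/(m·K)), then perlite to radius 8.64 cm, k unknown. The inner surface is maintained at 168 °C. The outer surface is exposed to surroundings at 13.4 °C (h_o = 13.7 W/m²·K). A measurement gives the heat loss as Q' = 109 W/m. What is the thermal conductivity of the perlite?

ΣR = ΔT/Q' = |168 − 13.4|/109 = 1.418 m·K/W
Known resistances:
  R'_stainless steel = ln(0.0588/0.0552)/(2πk) = 0.06318/(2π·16.7) = 6.021×10^-4 m·K/W
  R'_conv,out = 1/(2πr h) = 1/(2π·0.0864·13.7) = 0.1345 m·K/W
R_perlite = ΣR − ΣR_known = 1.418 − 0.1351 = 1.283 m·K/W
ln(r₂/r₁)/(2πk) = 1.283 ⇒ k = 0.3848/(2π·1.283) = 0.0477 W/m·K

k = 0.0477 W/m·K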